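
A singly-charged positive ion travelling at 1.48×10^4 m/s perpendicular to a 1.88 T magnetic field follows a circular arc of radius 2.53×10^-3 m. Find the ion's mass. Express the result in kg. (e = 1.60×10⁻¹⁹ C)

qvB = mv²/r ⇒ m = qBr/v.
m = (1×1.60×10^-19)(1.88)(2.53×10^-3) / (1.48×10^4) = 5.14×10^-26 kg.

m ≈ 5.14×10^-26 kg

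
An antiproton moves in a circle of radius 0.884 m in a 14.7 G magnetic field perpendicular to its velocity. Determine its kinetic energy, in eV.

v = qBr/m = (1×1.60×10^-19)(1.47×10^-3)(0.884) / (1.67×10^-27) = 1.25×10^5 m/s.
K = ½mv² = 0.5·(1.67×10^-27)·(1.25×10^5)² = 1.29×10^-17 J = 80.9 eV.

K ≈ 80.9 eV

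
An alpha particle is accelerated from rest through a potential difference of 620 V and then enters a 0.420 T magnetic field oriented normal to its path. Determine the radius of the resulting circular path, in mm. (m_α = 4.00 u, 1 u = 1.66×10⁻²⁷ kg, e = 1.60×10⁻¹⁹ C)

r ≈ 12.1 mm

The kinetic energy gained is K = qV = (2×1.60×10^-19)(620) = 1.98×10^-16 J.
v = √(2K/m) = 2.44×10^5 m/s.
r = mv/(qB) = (6.64×10^-27)(2.44×10^5) / [(2×1.60×10^-19)(0.420)] = 0.0121 m.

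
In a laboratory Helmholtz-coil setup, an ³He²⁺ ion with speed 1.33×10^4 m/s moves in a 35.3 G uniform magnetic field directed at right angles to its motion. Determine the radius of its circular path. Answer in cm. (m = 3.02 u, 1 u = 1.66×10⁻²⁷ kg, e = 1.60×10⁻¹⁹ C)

The magnetic force provides the centripetal force: qvB = mv²/r, so r = mv/(qB).
r = (5.01×10^-27 kg)(1.33×10^4 m/s) / [(2×1.60×10^-19 C)(3.53×10^-3 T)] = 0.0590 m.

r ≈ 5.90 cm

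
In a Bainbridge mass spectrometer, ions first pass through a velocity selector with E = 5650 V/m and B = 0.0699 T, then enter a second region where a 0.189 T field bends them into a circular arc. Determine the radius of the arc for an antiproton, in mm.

The selector passes v = E/B = 5650/0.0699 = 8.08×10^4 m/s.
In the deflection region, r = mv/(qB₂) = (1.67×10^-27)(8.08×10^4) / [(1×1.60×10^-19)(0.189)] = 4.46×10^-3 m.

r ≈ 4.46 mm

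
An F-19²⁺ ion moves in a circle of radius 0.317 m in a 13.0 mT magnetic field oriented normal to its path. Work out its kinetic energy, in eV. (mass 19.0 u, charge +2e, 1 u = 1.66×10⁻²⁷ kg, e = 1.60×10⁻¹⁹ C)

K ≈ 172 eV

v = qBr/m = (2×1.60×10^-19)(0.0130)(0.317) / (3.15×10^-26) = 4.18×10^4 m/s.
K = ½mv² = 0.5·(3.15×10^-26)·(4.18×10^4)² = 2.76×10^-17 J = 172 eV.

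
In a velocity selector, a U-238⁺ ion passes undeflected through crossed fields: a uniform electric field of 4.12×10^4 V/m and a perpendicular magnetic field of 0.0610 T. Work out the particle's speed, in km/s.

For zero net force, qE = qvB, so v = E/B.
v = (4.12×10^4) / (0.0610) = 6.75×10^5 m/s.

v ≈ 675 km/s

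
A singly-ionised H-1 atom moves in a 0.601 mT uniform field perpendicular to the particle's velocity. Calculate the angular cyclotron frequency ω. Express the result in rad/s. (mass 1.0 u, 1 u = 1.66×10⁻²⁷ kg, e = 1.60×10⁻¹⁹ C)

ω = qB/m = (1×1.60×10^-19)(6.01×10^-4) / (1.66×10^-27) = 5.79×10^4 rad/s.

ω ≈ 5.79×10^4 rad/s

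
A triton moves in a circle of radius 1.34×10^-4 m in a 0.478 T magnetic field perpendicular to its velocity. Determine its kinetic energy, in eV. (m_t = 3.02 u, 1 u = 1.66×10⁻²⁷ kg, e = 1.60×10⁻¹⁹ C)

v = qBr/m = (1×1.60×10^-19)(0.478)(1.34×10^-4) / (5.01×10^-27) = 2040 m/s.
K = ½mv² = 0.5·(5.01×10^-27)·(2040)² = 1.05×10^-20 J = 0.0655 eV.

K ≈ 0.0655 eV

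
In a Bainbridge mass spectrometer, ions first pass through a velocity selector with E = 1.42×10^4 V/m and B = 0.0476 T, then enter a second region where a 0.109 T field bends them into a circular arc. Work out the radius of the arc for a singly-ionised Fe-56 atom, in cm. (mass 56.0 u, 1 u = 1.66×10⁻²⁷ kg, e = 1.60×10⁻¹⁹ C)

The selector passes v = E/B = 1.42×10^4/0.0476 = 2.98×10^5 m/s.
In the deflection region, r = mv/(qB₂) = (9.30×10^-26)(2.98×10^5) / [(1×1.60×10^-19)(0.109)] = 1.59 m.

r ≈ 159 cm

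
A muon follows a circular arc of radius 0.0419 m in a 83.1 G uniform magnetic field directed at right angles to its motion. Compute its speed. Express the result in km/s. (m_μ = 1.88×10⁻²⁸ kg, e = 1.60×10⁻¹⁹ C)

v ≈ 296 km/s

From qvB = mv²/r, v = qBr/m.
v = (1×1.60×10^-19)(8.31×10^-3)(0.0419) / (1.88×10^-28) = 2.96×10^5 m/s.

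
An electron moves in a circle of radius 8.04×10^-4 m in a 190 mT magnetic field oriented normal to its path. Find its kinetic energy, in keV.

K ≈ 2.05 keV

v = qBr/m = (1×1.60×10^-19)(0.190)(8.04×10^-4) / (9.11×10^-31) = 2.68×10^7 m/s.
K = ½mv² = 0.5·(9.11×10^-31)·(2.68×10^7)² = 3.28×10^-16 J = 2.05 keV.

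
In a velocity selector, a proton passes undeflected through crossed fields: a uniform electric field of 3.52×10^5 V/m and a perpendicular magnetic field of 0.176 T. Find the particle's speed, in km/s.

v ≈ 2000 km/s

For zero net force, qE = qvB, so v = E/B.
v = (3.52×10^5) / (0.176) = 2.00×10^6 m/s.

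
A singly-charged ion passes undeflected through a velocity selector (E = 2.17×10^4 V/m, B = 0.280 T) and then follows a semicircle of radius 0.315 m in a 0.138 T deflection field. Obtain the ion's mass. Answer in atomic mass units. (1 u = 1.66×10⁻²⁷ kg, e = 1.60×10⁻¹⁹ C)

v = E/B₁ = 7.75×10^4 m/s.
From r = mv/(qB₂), m = qB₂r/v = (1×1.60×10^-19)(0.138)(0.315) / (7.75×10^4) = 8.97×10^-26 kg.
In atomic mass units: m = 8.97×10^-26 / 1.66×10^-27 = 54.1 u.

m ≈ 54.1 u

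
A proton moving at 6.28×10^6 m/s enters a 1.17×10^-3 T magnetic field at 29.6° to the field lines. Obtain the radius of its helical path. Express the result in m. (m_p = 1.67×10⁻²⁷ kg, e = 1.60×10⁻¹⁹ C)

Only the perpendicular component v⊥ = v sin29.6° = 3.10×10^6 m/s is bent by the field.
r = m v⊥ /(qB) = (1.67×10^-27)(3.10×10^6) / [(1×1.60×10^-19)(1.17×10^-3)] = 27.7 m.

r ≈ 27.7 m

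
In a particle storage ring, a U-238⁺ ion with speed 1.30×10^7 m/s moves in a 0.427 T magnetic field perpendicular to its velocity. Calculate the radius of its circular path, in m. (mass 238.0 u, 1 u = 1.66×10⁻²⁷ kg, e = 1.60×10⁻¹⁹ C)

The magnetic force provides the centripetal force: qvB = mv²/r, so r = mv/(qB).
r = (3.95×10^-25 kg)(1.30×10^7 m/s) / [(1×1.60×10^-19 C)(0.427 T)] = 75.2 m.

r ≈ 75.2 m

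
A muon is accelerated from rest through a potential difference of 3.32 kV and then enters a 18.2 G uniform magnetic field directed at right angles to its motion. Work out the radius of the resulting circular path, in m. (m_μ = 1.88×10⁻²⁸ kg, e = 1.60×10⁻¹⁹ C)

The kinetic energy gained is K = qV = (1×1.60×10^-19)(3320) = 5.31×10^-16 J.
v = √(2K/m) = 2.38×10^6 m/s.
r = mv/(qB) = (1.88×10^-28)(2.38×10^6) / [(1×1.60×10^-19)(1.82×10^-3)] = 1.53 m.

r ≈ 1.53 m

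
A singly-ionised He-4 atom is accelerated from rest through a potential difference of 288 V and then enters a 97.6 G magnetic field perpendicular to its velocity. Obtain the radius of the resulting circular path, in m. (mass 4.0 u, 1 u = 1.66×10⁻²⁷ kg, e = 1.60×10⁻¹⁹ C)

r ≈ 0.501 m

The kinetic energy gained is K = qV = (1×1.60×10^-19)(288) = 4.61×10^-17 J.
v = √(2K/m) = 1.18×10^5 m/s.
r = mv/(qB) = (6.64×10^-27)(1.18×10^5) / [(1×1.60×10^-19)(9.76×10^-3)] = 0.501 m.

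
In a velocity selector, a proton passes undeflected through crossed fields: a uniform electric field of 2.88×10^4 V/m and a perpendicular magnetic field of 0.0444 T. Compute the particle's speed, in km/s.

For zero net force, qE = qvB, so v = E/B.
v = (2.88×10^4) / (0.0444) = 6.49×10^5 m/s.

v ≈ 649 km/s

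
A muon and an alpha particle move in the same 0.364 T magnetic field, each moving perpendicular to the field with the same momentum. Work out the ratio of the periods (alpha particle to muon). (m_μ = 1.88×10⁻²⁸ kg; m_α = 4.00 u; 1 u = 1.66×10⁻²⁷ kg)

T = 2πm/(qB) is independent of speed, so T₂/T₁ = (m₂/q₂)/(m₁/q₁).
T_{alpha particle}/T_{muon} = (6.64×10^-27/2e) / (1.88×10^-28/1e) = 17.7.

ratio ≈ 17.7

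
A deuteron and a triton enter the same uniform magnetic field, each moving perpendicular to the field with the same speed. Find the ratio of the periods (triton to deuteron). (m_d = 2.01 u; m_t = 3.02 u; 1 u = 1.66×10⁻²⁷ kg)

ratio ≈ 1.50

T = 2πm/(qB) is independent of speed, so T₂/T₁ = (m₂/q₂)/(m₁/q₁).
T_{triton}/T_{deuteron} = (5.01×10^-27/1e) / (3.34×10^-27/1e) = 1.50.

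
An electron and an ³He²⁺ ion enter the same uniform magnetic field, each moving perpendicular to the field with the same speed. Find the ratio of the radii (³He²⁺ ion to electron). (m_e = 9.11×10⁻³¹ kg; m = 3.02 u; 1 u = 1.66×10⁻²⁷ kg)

r = mv/(qB) ⇒ at equal v, r ∝ m/q.
r_{³He²⁺ ion}/r_{electron} = 2750.

ratio ≈ 2750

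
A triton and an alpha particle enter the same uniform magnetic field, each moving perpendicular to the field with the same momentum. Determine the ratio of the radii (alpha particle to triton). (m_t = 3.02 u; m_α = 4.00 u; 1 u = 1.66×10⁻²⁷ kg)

ratio ≈ 0.500

r = p/(qB) ⇒ at equal p, r ∝ 1/q.
r_{alpha particle}/r_{triton} = 0.500.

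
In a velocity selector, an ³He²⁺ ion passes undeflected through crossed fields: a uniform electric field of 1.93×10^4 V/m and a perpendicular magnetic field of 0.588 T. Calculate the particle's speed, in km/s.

For zero net force, qE = qvB, so v = E/B.
v = (1.93×10^4) / (0.588) = 3.28×10^4 m/s.

v ≈ 32.8 km/s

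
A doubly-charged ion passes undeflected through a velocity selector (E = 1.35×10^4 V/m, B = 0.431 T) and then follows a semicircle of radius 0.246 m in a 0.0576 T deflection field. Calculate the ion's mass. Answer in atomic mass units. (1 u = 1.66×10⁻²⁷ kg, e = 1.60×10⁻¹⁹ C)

m ≈ 87.2 u

v = E/B₁ = 3.13×10^4 m/s.
From r = mv/(qB₂), m = qB₂r/v = (2×1.60×10^-19)(0.0576)(0.246) / (3.13×10^4) = 1.45×10^-25 kg.
In atomic mass units: m = 1.45×10^-25 / 1.66×10^-27 = 87.2 u.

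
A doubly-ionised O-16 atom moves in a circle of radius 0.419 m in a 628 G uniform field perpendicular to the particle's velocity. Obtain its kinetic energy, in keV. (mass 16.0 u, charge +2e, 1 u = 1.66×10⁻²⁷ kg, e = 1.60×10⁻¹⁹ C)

K ≈ 8.34 keV

v = qBr/m = (2×1.60×10^-19)(0.0628)(0.419) / (2.66×10^-26) = 3.17×10^5 m/s.
K = ½mv² = 0.5·(2.66×10^-26)·(3.17×10^5)² = 1.33×10^-15 J = 8.34 keV.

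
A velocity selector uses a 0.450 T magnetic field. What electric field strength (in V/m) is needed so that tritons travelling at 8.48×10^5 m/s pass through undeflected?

E ≈ 3.82×10^5 V/m

qE = qvB ⇒ E = vB = (8.48×10^5)(0.450) = 3.82×10^5 V/m.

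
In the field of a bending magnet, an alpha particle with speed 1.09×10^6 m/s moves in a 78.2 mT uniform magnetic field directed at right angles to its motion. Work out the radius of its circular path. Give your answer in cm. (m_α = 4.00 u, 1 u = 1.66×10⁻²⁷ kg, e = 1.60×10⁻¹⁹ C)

The magnetic force provides the centripetal force: qvB = mv²/r, so r = mv/(qB).
r = (6.64×10^-27 kg)(1.09×10^6 m/s) / [(2×1.60×10^-19 C)(0.0782 T)] = 0.289 m.

r ≈ 28.9 cm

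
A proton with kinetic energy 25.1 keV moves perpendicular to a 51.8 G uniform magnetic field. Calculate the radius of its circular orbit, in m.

r ≈ 4.42 m

Convert the energy: K = 25.1 keV = 4.02×10^-15 J.
v = √(2K/m) = √(2·4.02×10^-15/1.67×10^-27) = 2.19×10^6 m/s.
r = mv/(qB) = (1.67×10^-27)(2.19×10^6) / [(1×1.60×10^-19)(5.18×10^-3)] = 4.42 m.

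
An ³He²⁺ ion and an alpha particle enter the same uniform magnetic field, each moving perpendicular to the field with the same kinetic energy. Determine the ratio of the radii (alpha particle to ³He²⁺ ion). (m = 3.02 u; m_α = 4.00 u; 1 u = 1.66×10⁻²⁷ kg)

r = √(2mK)/(qB) ⇒ at equal K, r ∝ √m/q.
r_{alpha particle}/r_{³He²⁺ ion} = 1.15.

ratio ≈ 1.15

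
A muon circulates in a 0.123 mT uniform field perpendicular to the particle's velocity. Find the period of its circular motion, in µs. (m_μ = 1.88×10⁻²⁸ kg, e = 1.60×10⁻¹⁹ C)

T ≈ 60.0 µs

The cyclotron period is independent of speed: T = 2πm/(qB).
T = 2π(1.88×10^-28) / [(1×1.60×10^-19)(1.23×10^-4)] = 6.00×10^-5 s.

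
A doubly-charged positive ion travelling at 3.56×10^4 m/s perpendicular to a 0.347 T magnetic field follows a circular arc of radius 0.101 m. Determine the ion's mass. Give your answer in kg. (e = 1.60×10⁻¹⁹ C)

m ≈ 3.15×10^-25 kg

qvB = mv²/r ⇒ m = qBr/v.
m = (2×1.60×10^-19)(0.347)(0.101) / (3.56×10^4) = 3.15×10^-25 kg.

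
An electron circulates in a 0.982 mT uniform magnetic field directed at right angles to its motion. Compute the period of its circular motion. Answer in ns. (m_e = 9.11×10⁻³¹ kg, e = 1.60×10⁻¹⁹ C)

The cyclotron period is independent of speed: T = 2πm/(qB).
T = 2π(9.11×10^-31) / [(1×1.60×10^-19)(9.82×10^-4)] = 3.64×10^-8 s.

T ≈ 36.4 ns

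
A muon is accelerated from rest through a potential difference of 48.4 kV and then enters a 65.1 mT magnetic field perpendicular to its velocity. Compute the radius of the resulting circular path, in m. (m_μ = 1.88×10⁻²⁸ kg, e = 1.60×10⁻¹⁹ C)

r ≈ 0.164 m

The kinetic energy gained is K = qV = (1×1.60×10^-19)(4.84×10^4) = 7.74×10^-15 J.
v = √(2K/m) = 9.08×10^6 m/s.
r = mv/(qB) = (1.88×10^-28)(9.08×10^6) / [(1×1.60×10^-19)(0.0651)] = 0.164 m.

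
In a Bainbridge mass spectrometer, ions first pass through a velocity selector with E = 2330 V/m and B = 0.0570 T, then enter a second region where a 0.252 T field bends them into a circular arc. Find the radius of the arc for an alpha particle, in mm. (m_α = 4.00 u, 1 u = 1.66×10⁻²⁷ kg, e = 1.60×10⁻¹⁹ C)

r ≈ 3.37 mm

The selector passes v = E/B = 2330/0.0570 = 4.09×10^4 m/s.
In the deflection region, r = mv/(qB₂) = (6.64×10^-27)(4.09×10^4) / [(2×1.60×10^-19)(0.252)] = 3.37×10^-3 m.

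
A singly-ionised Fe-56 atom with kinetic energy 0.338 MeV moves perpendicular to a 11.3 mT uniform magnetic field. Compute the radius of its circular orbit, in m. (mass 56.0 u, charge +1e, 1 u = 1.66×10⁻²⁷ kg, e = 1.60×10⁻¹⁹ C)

Convert the energy: K = 0.338 MeV = 5.41×10^-14 J.
v = √(2K/m) = √(2·5.41×10^-14/9.30×10^-26) = 1.08×10^6 m/s.
r = mv/(qB) = (9.30×10^-26)(1.08×10^6) / [(1×1.60×10^-19)(0.0113)] = 55.5 m.

r ≈ 55.5 m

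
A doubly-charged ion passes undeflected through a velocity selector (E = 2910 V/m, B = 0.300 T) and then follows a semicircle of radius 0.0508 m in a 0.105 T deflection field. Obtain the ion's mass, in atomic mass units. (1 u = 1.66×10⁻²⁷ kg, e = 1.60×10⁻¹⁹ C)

m ≈ 106 u

v = E/B₁ = 9700 m/s.
From r = mv/(qB₂), m = qB₂r/v = (2×1.60×10^-19)(0.105)(0.0508) / (9700) = 1.76×10^-25 kg.
In atomic mass units: m = 1.76×10^-25 / 1.66×10^-27 = 106 u.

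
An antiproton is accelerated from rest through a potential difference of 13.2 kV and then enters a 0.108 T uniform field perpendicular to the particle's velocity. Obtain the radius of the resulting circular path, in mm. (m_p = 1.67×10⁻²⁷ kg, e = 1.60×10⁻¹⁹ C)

r ≈ 154 mm

The kinetic energy gained is K = qV = (1×1.60×10^-19)(1.32×10^4) = 2.11×10^-15 J.
v = √(2K/m) = 1.59×10^6 m/s.
r = mv/(qB) = (1.67×10^-27)(1.59×10^6) / [(1×1.60×10^-19)(0.108)] = 0.154 m.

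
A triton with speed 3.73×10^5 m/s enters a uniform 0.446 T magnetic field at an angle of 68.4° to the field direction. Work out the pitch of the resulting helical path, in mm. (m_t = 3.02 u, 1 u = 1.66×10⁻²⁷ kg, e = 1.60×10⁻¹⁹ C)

pitch ≈ 60.6 mm

The velocity component along B is v∥ = v cos68.4° = 1.37×10^5 m/s.
The cyclotron period T = 2πm/(qB) = 4.41×10^-7 s is set by m, q, B alone.
Pitch = v∥·T = (1.37×10^5)(4.41×10^-7) = 0.0606 m.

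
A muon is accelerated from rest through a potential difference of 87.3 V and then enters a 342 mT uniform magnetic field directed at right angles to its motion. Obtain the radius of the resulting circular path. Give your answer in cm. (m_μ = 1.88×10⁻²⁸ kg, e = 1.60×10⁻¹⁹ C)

The kinetic energy gained is K = qV = (1×1.60×10^-19)(87.3) = 1.40×10^-17 J.
v = √(2K/m) = 3.85×10^5 m/s.
r = mv/(qB) = (1.88×10^-28)(3.85×10^5) / [(1×1.60×10^-19)(0.342)] = 1.32×10^-3 m.

r ≈ 0.132 cm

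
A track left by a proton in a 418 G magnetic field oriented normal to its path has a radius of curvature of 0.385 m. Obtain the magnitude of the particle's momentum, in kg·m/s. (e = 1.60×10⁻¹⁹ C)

Since qvB = mv²/r, the momentum p = mv = qBr.
p = (1×1.60×10^-19)(0.0418)(0.385) = 2.57×10^-21 kg·m/s.

p ≈ 2.57×10^-21 kg·m/s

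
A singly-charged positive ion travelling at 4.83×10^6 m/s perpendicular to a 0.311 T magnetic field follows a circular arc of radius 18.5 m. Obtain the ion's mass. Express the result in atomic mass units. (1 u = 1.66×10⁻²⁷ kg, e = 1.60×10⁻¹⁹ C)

m ≈ 115 u

qvB = mv²/r ⇒ m = qBr/v.
m = (1×1.60×10^-19)(0.311)(18.5) / (4.83×10^6) = 1.91×10^-25 kg = 115 u.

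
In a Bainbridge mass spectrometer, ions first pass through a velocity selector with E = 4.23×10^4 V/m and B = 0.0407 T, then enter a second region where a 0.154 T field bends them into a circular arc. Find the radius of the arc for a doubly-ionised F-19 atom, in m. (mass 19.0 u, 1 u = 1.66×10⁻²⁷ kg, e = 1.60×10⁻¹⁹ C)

r ≈ 0.665 m

The selector passes v = E/B = 4.23×10^4/0.0407 = 1.04×10^6 m/s.
In the deflection region, r = mv/(qB₂) = (3.15×10^-26)(1.04×10^6) / [(2×1.60×10^-19)(0.154)] = 0.665 m.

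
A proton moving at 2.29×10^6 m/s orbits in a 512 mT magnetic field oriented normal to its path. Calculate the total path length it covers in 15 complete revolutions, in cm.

r = mv/(qB) = 0.0467 m, so one revolution covers 2πr = 0.293 m.
In 15 revolutions: L = 15·2πr = 4.40 m.

L ≈ 440 cm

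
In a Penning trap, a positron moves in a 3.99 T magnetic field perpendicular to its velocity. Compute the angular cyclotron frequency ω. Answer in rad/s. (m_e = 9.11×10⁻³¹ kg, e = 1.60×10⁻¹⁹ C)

ω ≈ 7.01×10^11 rad/s

ω = qB/m = (1×1.60×10^-19)(3.99) / (9.11×10^-31) = 7.01×10^11 rad/s.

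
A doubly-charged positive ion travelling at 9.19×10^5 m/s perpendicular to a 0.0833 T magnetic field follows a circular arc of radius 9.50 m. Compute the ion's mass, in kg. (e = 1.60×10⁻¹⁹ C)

qvB = mv²/r ⇒ m = qBr/v.
m = (2×1.60×10^-19)(0.0833)(9.50) / (9.19×10^5) = 2.76×10^-25 kg.

m ≈ 2.76×10^-25 kg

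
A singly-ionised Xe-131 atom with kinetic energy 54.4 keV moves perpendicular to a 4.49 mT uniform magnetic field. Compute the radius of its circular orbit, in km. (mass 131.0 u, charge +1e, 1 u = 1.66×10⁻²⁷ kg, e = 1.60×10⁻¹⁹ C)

r ≈ 0.0856 km

Convert the energy: K = 54.4 keV = 8.70×10^-15 J.
v = √(2K/m) = √(2·8.70×10^-15/2.17×10^-25) = 2.83×10^5 m/s.
r = mv/(qB) = (2.17×10^-25)(2.83×10^5) / [(1×1.60×10^-19)(4.49×10^-3)] = 85.6 m.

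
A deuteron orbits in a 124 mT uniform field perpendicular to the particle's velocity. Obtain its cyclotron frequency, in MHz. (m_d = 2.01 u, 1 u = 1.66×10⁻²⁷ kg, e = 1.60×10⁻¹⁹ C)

f ≈ 0.946 MHz

f = qB/(2πm) = (1×1.60×10^-19)(0.124) / [2π(3.34×10^-27)] = 9.46×10^5 Hz.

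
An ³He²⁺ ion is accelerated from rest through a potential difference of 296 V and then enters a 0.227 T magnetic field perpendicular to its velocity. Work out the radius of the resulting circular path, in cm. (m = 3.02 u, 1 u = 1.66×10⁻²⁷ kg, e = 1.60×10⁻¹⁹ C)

r ≈ 1.34 cm

The kinetic energy gained is K = qV = (2×1.60×10^-19)(296) = 9.47×10^-17 J.
v = √(2K/m) = 1.94×10^5 m/s.
r = mv/(qB) = (5.01×10^-27)(1.94×10^5) / [(2×1.60×10^-19)(0.227)] = 0.0134 m.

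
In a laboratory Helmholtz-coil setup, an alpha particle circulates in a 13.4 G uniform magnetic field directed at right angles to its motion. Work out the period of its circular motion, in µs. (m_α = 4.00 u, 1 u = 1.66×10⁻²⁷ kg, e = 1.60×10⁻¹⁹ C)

T ≈ 97.3 µs

The cyclotron period is independent of speed: T = 2πm/(qB).
T = 2π(6.64×10^-27) / [(2×1.60×10^-19)(1.34×10^-3)] = 9.73×10^-5 s.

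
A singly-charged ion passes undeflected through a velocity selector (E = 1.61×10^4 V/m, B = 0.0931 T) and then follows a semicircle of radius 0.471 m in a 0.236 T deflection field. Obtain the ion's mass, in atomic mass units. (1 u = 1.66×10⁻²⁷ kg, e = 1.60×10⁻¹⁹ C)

v = E/B₁ = 1.73×10^5 m/s.
From r = mv/(qB₂), m = qB₂r/v = (1×1.60×10^-19)(0.236)(0.471) / (1.73×10^5) = 1.03×10^-25 kg.
In atomic mass units: m = 1.03×10^-25 / 1.66×10^-27 = 62.0 u.

m ≈ 62.0 u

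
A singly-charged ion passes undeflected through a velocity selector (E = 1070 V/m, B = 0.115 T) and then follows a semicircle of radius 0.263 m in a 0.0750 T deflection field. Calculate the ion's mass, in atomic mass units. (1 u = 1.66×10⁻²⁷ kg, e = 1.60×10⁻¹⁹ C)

v = E/B₁ = 9300 m/s.
From r = mv/(qB₂), m = qB₂r/v = (1×1.60×10^-19)(0.0750)(0.263) / (9300) = 3.39×10^-25 kg.
In atomic mass units: m = 3.39×10^-25 / 1.66×10^-27 = 204 u.

m ≈ 204 u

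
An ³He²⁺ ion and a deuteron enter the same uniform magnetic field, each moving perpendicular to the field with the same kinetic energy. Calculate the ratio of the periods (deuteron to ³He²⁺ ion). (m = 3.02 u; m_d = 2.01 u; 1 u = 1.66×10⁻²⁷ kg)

T = 2πm/(qB) is independent of speed, so T₂/T₁ = (m₂/q₂)/(m₁/q₁).
T_{deuteron}/T_{³He²⁺ ion} = (3.34×10^-27/1e) / (5.01×10^-27/2e) = 1.33.

ratio ≈ 1.33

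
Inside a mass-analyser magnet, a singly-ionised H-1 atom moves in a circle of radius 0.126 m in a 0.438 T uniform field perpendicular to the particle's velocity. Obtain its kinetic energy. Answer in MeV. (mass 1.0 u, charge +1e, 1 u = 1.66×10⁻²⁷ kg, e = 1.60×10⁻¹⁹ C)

v = qBr/m = (1×1.60×10^-19)(0.438)(0.126) / (1.66×10^-27) = 5.32×10^6 m/s.
K = ½mv² = 0.5·(1.66×10^-27)·(5.32×10^6)² = 2.35×10^-14 J = 0.147 MeV.

K ≈ 0.147 MeV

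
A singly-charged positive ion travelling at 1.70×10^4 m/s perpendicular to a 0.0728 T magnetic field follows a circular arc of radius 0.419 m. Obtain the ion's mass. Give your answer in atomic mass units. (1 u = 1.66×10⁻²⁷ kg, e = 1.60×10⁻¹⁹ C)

m ≈ 173 u

qvB = mv²/r ⇒ m = qBr/v.
m = (1×1.60×10^-19)(0.0728)(0.419) / (1.70×10^4) = 2.87×10^-25 kg = 173 u.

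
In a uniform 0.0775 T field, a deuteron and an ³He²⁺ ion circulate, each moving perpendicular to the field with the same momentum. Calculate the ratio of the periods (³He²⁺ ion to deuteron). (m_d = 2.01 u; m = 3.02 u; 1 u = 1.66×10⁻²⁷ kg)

ratio ≈ 0.751

T = 2πm/(qB) is independent of speed, so T₂/T₁ = (m₂/q₂)/(m₁/q₁).
T_{³He²⁺ ion}/T_{deuteron} = (5.01×10^-27/2e) / (3.34×10^-27/1e) = 0.751.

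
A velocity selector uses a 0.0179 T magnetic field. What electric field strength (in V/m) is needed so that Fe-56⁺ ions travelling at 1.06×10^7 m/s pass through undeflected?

qE = qvB ⇒ E = vB = (1.06×10^7)(0.0179) = 1.90×10^5 V/m.

E ≈ 1.90×10^5 V/m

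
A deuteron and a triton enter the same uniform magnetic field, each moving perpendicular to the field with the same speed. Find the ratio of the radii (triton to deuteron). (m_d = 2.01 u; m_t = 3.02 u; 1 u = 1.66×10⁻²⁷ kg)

ratio ≈ 1.50

r = mv/(qB) ⇒ at equal v, r ∝ m/q.
r_{triton}/r_{deuteron} = 1.50.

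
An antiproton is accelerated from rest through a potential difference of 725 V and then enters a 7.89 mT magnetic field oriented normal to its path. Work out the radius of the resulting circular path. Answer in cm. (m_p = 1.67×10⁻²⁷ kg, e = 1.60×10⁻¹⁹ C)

r ≈ 49.3 cm

The kinetic energy gained is K = qV = (1×1.60×10^-19)(725) = 1.16×10^-16 J.
v = √(2K/m) = 3.73×10^5 m/s.
r = mv/(qB) = (1.67×10^-27)(3.73×10^5) / [(1×1.60×10^-19)(7.89×10^-3)] = 0.493 m.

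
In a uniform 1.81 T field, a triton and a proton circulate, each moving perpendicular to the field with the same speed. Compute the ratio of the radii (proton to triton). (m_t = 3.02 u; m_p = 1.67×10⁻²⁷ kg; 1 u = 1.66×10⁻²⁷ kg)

ratio ≈ 0.333

r = mv/(qB) ⇒ at equal v, r ∝ m/q.
r_{proton}/r_{triton} = 0.333.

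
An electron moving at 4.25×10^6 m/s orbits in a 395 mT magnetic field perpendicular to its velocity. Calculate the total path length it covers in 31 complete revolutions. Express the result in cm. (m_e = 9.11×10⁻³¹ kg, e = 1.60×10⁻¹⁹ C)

r = mv/(qB) = 6.13×10^-5 m, so one revolution covers 2πr = 3.85×10^-4 m.
In 31 revolutions: L = 31·2πr = 0.0119 m.

L ≈ 1.19 cm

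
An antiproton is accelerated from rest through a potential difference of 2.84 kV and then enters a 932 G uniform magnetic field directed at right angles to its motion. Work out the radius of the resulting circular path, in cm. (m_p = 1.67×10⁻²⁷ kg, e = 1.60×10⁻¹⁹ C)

The kinetic energy gained is K = qV = (1×1.60×10^-19)(2840) = 4.54×10^-16 J.
v = √(2K/m) = 7.38×10^5 m/s.
r = mv/(qB) = (1.67×10^-27)(7.38×10^5) / [(1×1.60×10^-19)(0.0932)] = 0.0826 m.

r ≈ 8.26 cm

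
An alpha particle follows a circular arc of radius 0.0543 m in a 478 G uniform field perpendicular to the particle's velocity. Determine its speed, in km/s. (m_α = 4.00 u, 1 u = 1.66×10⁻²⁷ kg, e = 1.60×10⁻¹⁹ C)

v ≈ 125 km/s

From qvB = mv²/r, v = qBr/m.
v = (2×1.60×10^-19)(0.0478)(0.0543) / (6.64×10^-27) = 1.25×10^5 m/s.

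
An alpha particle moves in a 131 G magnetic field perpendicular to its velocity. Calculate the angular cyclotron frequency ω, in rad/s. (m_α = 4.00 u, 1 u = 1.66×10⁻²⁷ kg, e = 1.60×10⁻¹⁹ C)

ω ≈ 6.31×10^5 rad/s

ω = qB/m = (2×1.60×10^-19)(0.0131) / (6.64×10^-27) = 6.31×10^5 rad/s.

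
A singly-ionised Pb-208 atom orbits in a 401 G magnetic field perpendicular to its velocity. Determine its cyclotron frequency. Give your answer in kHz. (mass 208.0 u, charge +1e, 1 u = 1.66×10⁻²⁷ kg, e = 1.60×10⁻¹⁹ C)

f = qB/(2πm) = (1×1.60×10^-19)(0.0401) / [2π(3.45×10^-25)] = 2960 Hz.

f ≈ 2.96 kHz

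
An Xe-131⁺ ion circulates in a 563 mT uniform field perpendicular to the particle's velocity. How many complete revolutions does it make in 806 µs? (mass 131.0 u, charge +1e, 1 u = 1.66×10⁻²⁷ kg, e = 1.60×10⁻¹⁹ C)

T = 2πm/(qB) = 2π(2.1746×10^-25) / [(1×1.60×10^-19)(0.563)] = 1.5168×10^-5 s.
N = t/T = 8.06×10^-4 / 1.5168×10^-5 ≈ 53.14, so 53 complete revolutions.

N = 53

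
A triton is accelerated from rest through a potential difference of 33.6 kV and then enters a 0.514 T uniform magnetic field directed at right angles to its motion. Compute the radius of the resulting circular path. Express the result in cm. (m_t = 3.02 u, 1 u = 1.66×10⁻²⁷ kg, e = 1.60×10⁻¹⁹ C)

The kinetic energy gained is K = qV = (1×1.60×10^-19)(3.36×10^4) = 5.38×10^-15 J.
v = √(2K/m) = 1.46×10^6 m/s.
r = mv/(qB) = (5.01×10^-27)(1.46×10^6) / [(1×1.60×10^-19)(0.514)] = 0.0893 m.

r ≈ 8.93 cm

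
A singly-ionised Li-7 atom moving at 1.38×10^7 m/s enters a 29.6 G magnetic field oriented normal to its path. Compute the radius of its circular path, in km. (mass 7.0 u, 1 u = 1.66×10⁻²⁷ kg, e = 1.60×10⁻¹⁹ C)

r ≈ 0.339 km

The magnetic force provides the centripetal force: qvB = mv²/r, so r = mv/(qB).
r = (1.16×10^-26 kg)(1.38×10^7 m/s) / [(1×1.60×10^-19 C)(2.96×10^-3 T)] = 339 m.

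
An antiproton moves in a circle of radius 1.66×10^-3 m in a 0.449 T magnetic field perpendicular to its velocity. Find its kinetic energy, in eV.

K ≈ 26.6 eV

v = qBr/m = (1×1.60×10^-19)(0.449)(1.66×10^-3) / (1.67×10^-27) = 7.14×10^4 m/s.
K = ½mv² = 0.5·(1.67×10^-27)·(7.14×10^4)² = 4.26×10^-18 J = 26.6 eV.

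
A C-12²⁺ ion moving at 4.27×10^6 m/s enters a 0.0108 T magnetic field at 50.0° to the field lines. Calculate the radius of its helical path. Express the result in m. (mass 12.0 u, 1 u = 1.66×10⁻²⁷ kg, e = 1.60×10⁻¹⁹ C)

Only the perpendicular component v⊥ = v sin50.0° = 3.27×10^6 m/s is bent by the field.
r = m v⊥ /(qB) = (1.99×10^-26)(3.27×10^6) / [(2×1.60×10^-19)(0.0108)] = 18.9 m.

r ≈ 18.9 m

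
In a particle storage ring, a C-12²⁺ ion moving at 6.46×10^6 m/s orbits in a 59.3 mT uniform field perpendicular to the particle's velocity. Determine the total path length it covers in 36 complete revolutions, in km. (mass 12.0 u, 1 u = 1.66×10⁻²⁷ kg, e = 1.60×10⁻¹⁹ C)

r = mv/(qB) = 6.78 m, so one revolution covers 2πr = 42.6 m.
In 36 revolutions: L = 36·2πr = 1530 m.

L ≈ 1.53 km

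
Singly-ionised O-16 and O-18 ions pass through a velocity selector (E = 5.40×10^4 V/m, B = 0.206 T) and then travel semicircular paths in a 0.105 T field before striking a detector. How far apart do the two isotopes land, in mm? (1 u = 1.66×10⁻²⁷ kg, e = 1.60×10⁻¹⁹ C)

Δd ≈ 104 mm

Both emerge at v = E/B₁ = 2.62×10^5 m/s.
r = mv/(qB₂), so r₁ = 0.4144 m and r₂ = 0.4662 m, giving Δr = 0.0518 m.
After a semicircle each ion lands a diameter 2r from the entry slit, so the separation is 2Δr = 0.104 m.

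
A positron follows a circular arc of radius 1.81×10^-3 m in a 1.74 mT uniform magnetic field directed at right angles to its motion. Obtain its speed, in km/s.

v ≈ 553 km/s

From qvB = mv²/r, v = qBr/m.
v = (1×1.60×10^-19)(1.74×10^-3)(1.81×10^-3) / (9.11×10^-31) = 5.53×10^5 m/s.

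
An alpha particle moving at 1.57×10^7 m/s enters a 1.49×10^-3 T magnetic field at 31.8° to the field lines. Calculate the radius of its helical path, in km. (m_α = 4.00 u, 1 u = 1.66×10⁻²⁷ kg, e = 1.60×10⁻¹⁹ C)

Only the perpendicular component v⊥ = v sin31.8° = 8.27×10^6 m/s is bent by the field.
r = m v⊥ /(qB) = (6.64×10^-27)(8.27×10^6) / [(2×1.60×10^-19)(1.49×10^-3)] = 115 m.

r ≈ 0.115 km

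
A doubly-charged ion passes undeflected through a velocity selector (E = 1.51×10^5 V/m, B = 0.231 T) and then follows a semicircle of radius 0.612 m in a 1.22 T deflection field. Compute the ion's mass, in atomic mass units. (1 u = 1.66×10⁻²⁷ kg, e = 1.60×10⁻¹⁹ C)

m ≈ 220 u

v = E/B₁ = 6.54×10^5 m/s.
From r = mv/(qB₂), m = qB₂r/v = (2×1.60×10^-19)(1.22)(0.612) / (6.54×10^5) = 3.66×10^-25 kg.
In atomic mass units: m = 3.66×10^-25 / 1.66×10^-27 = 220 u.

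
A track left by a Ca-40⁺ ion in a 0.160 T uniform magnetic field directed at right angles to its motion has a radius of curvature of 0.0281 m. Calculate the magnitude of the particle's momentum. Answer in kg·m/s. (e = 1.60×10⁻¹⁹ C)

p ≈ 7.19×10^-22 kg·m/s

Since qvB = mv²/r, the momentum p = mv = qBr.
p = (1×1.60×10^-19)(0.160)(0.0281) = 7.19×10^-22 kg·m/s.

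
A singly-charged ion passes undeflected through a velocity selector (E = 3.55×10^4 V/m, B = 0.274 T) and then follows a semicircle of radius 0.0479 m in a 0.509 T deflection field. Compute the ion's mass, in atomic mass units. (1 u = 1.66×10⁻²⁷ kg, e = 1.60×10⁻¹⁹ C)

m ≈ 18.1 u

v = E/B₁ = 1.30×10^5 m/s.
From r = mv/(qB₂), m = qB₂r/v = (1×1.60×10^-19)(0.509)(0.0479) / (1.30×10^5) = 3.01×10^-26 kg.
In atomic mass units: m = 3.01×10^-26 / 1.66×10^-27 = 18.1 u.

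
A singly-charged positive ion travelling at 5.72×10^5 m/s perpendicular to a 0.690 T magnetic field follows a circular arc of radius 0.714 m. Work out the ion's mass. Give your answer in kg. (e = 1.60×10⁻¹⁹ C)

qvB = mv²/r ⇒ m = qBr/v.
m = (1×1.60×10^-19)(0.690)(0.714) / (5.72×10^5) = 1.38×10^-25 kg.

m ≈ 1.38×10^-25 kg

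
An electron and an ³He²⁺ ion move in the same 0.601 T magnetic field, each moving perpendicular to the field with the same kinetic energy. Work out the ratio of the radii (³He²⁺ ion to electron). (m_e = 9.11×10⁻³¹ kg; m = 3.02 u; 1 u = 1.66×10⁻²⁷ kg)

r = √(2mK)/(qB) ⇒ at equal K, r ∝ √m/q.
r_{³He²⁺ ion}/r_{electron} = 37.1.

ratio ≈ 37.1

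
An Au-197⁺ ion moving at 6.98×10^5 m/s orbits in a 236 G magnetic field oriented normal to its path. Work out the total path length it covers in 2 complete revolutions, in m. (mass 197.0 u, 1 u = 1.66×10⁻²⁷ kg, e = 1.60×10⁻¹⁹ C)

L ≈ 760 m

r = mv/(qB) = 60.5 m, so one revolution covers 2πr = 380 m.
In 2 revolutions: L = 2·2πr = 760 m.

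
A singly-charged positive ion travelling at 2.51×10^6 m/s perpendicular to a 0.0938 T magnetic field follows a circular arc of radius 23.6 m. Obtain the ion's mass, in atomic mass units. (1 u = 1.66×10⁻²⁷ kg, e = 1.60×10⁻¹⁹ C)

m ≈ 85.0 u

qvB = mv²/r ⇒ m = qBr/v.
m = (1×1.60×10^-19)(0.0938)(23.6) / (2.51×10^6) = 1.41×10^-25 kg = 85.0 u.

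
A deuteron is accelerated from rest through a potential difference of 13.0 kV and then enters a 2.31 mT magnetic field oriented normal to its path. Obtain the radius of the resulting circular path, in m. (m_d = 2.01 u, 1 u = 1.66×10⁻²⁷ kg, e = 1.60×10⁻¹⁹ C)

r ≈ 10.1 m

The kinetic energy gained is K = qV = (1×1.60×10^-19)(1.30×10^4) = 2.08×10^-15 J.
v = √(2K/m) = 1.12×10^6 m/s.
r = mv/(qB) = (3.34×10^-27)(1.12×10^6) / [(1×1.60×10^-19)(2.31×10^-3)] = 10.1 m.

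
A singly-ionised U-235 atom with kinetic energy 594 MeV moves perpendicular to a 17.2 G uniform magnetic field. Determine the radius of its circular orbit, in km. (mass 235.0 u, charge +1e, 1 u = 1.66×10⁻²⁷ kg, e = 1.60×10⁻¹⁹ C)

Convert the energy: K = 594 MeV = 9.50×10^-11 J.
v = √(2K/m) = √(2·9.50×10^-11/3.90×10^-25) = 2.21×10^7 m/s.
r = mv/(qB) = (3.90×10^-25)(2.21×10^7) / [(1×1.60×10^-19)(1.72×10^-3)] = 3.13×10^4 m.

r ≈ 31.3 km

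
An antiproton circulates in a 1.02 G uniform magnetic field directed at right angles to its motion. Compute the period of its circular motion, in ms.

T ≈ 0.643 ms

The cyclotron period is independent of speed: T = 2πm/(qB).
T = 2π(1.67×10^-27) / [(1×1.60×10^-19)(1.02×10^-4)] = 6.43×10^-4 s.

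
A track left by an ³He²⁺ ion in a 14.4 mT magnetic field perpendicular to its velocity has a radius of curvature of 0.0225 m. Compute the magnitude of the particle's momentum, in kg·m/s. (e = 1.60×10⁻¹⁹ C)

Since qvB = mv²/r, the momentum p = mv = qBr.
p = (2×1.60×10^-19)(0.0144)(0.0225) = 1.04×10^-22 kg·m/s.

p ≈ 1.04×10^-22 kg·m/s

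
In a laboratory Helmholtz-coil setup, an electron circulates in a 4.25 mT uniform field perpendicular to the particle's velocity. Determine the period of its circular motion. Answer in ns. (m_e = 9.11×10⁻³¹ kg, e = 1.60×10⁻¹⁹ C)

The cyclotron period is independent of speed: T = 2πm/(qB).
T = 2π(9.11×10^-31) / [(1×1.60×10^-19)(4.25×10^-3)] = 8.42×10^-9 s.

T ≈ 8.42 ns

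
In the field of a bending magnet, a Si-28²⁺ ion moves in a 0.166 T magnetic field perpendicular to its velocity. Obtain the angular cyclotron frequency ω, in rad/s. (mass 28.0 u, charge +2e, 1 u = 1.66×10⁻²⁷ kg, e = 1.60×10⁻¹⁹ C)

ω ≈ 1.14×10^6 rad/s

ω = qB/m = (2×1.60×10^-19)(0.166) / (4.65×10^-26) = 1.14×10^6 rad/s.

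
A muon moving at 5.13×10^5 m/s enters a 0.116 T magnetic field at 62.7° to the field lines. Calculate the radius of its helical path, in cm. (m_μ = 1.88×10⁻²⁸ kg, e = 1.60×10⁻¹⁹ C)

Only the perpendicular component v⊥ = v sin62.7° = 4.56×10^5 m/s is bent by the field.
r = m v⊥ /(qB) = (1.88×10^-28)(4.56×10^5) / [(1×1.60×10^-19)(0.116)] = 4.62×10^-3 m.

r ≈ 0.462 cm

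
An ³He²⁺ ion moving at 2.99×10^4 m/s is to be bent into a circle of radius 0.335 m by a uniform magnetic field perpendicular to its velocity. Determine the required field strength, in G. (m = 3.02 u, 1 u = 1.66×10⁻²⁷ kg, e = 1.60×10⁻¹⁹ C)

B ≈ 14.0 G

qvB = mv²/r gives B = mv/(qr).
B = (5.01×10^-27)(2.99×10^4) / [(2×1.60×10^-19)(0.335)] = 1.40×10^-3 T.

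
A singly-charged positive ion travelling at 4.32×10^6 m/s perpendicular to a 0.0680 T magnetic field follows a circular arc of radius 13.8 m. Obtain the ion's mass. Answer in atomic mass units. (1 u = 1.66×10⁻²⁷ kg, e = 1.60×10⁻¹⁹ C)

m ≈ 20.9 u

qvB = mv²/r ⇒ m = qBr/v.
m = (1×1.60×10^-19)(0.0680)(13.8) / (4.32×10^6) = 3.48×10^-26 kg = 20.9 u.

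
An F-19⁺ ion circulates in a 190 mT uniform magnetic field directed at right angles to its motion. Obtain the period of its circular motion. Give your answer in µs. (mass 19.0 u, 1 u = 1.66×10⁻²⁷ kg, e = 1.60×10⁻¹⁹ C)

The cyclotron period is independent of speed: T = 2πm/(qB).
T = 2π(3.15×10^-26) / [(1×1.60×10^-19)(0.190)] = 6.52×10^-6 s.

T ≈ 6.52 µs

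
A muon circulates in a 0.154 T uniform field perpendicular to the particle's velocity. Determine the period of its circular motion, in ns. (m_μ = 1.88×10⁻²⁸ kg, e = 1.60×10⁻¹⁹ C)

T ≈ 47.9 ns

The cyclotron period is independent of speed: T = 2πm/(qB).
T = 2π(1.88×10^-28) / [(1×1.60×10^-19)(0.154)] = 4.79×10^-8 s.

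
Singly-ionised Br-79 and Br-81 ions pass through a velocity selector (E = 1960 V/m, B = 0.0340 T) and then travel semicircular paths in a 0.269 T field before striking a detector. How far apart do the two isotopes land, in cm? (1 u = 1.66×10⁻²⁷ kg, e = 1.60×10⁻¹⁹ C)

Δd ≈ 0.889 cm

Both emerge at v = E/B₁ = 5.76×10^4 m/s.
r = mv/(qB₂), so r₁ = 0.17565 m and r₂ = 0.18009 m, giving Δr = 4.45×10^-3 m.
After a semicircle each ion lands a diameter 2r from the entry slit, so the separation is 2Δr = 8.89×10^-3 m.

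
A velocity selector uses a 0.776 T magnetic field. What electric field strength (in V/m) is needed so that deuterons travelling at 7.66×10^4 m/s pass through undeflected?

qE = qvB ⇒ E = vB = (7.66×10^4)(0.776) = 5.94×10^4 V/m.

E ≈ 5.94×10^4 V/m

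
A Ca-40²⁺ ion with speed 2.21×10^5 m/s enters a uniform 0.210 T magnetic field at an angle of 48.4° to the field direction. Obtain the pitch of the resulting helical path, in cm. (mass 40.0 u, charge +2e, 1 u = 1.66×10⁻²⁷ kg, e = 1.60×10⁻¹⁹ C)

pitch ≈ 91.1 cm

The velocity component along B is v∥ = v cos48.4° = 1.47×10^5 m/s.
The cyclotron period T = 2πm/(qB) = 6.21×10^-6 s is set by m, q, B alone.
Pitch = v∥·T = (1.47×10^5)(6.21×10^-6) = 0.911 m.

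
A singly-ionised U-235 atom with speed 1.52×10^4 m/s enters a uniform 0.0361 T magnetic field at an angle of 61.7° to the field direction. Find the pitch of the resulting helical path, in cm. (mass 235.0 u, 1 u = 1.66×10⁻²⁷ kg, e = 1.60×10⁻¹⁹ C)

The velocity component along B is v∥ = v cos61.7° = 7210 m/s.
The cyclotron period T = 2πm/(qB) = 4.24×10^-4 s is set by m, q, B alone.
Pitch = v∥·T = (7210)(4.24×10^-4) = 3.06 m.

pitch ≈ 306 cm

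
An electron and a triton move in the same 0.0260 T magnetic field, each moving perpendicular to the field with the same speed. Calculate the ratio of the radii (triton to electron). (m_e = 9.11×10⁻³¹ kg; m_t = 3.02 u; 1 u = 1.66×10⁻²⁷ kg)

r = mv/(qB) ⇒ at equal v, r ∝ m/q.
r_{triton}/r_{electron} = 5500.

ratio ≈ 5500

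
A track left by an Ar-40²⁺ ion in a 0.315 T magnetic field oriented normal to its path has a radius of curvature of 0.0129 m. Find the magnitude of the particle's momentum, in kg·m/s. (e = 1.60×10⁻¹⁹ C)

p ≈ 1.30×10^-21 kg·m/s

Since qvB = mv²/r, the momentum p = mv = qBr.
p = (2×1.60×10^-19)(0.315)(0.0129) = 1.30×10^-21 kg·m/s.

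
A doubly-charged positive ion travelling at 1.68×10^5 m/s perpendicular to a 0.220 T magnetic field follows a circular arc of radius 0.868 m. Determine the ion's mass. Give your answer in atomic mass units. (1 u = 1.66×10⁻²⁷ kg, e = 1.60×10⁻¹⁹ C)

m ≈ 219 u

qvB = mv²/r ⇒ m = qBr/v.
m = (2×1.60×10^-19)(0.220)(0.868) / (1.68×10^5) = 3.64×10^-25 kg = 219 u.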